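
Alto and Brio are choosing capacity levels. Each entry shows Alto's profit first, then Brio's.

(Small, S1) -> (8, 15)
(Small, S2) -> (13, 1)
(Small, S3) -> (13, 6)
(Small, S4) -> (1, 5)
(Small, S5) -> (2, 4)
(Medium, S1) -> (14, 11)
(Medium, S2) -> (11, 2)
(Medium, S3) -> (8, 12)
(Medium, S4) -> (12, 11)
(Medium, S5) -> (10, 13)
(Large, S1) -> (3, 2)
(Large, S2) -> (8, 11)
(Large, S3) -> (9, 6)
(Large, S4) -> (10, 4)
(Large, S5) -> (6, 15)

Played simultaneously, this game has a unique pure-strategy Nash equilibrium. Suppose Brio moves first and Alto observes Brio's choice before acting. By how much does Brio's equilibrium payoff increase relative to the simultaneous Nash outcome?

0

Alto best-responds to each possible Brio move:
- S1 → Alto plays Medium (best of 8, 14, 3); Brio gets 11.
- S2 → Alto plays Small (best of 13, 11, 8); Brio gets 1.
- S3 → Alto plays Small (best of 13, 8, 9); Brio gets 6.
- S4 → Alto plays Medium (best of 1, 12, 10); Brio gets 11.
- S5 → Alto plays Medium (best of 2, 10, 6); Brio gets 13.
Among 11, 1, 6, 11, 13, the best is 13 at S5. Subgame-perfect outcome: (Medium, S5) with payoffs (10, 13).
For the simultaneous game, intersect best replies.
Alto's best replies: S1→Medium; S2→Small; S3→Small; S4→Medium; S5→Medium.
Brio's best replies: Small→S1; Medium→S5; Large→S5.
Only (Medium, S5) has each player best-responding; Nash payoffs (10, 13).
Brio's commitment gain: 13 − 13 = 0.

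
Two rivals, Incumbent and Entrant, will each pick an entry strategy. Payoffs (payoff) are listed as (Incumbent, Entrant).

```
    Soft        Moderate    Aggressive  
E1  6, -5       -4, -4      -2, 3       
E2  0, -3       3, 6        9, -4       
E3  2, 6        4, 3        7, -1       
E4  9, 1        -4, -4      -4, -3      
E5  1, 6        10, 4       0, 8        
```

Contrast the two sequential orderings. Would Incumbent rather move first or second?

If Incumbent leads: Entrant's best replies are E1→Aggressive, E2→Moderate, E3→Soft, E4→Soft, E5→Aggressive; Incumbent's induced payoffs -2, 3, 2, 9, 0; outcome (E4, Soft), payoffs (9, 1).
If Entrant leads: Incumbent's best replies are Soft→E4, Moderate→E5, Aggressive→E2; Entrant's induced payoffs 1, 4, -4; outcome (E5, Moderate), payoffs (10, 4).
Incumbent gets 9 moving first and 10 moving second, so Incumbent prefers to move second.

second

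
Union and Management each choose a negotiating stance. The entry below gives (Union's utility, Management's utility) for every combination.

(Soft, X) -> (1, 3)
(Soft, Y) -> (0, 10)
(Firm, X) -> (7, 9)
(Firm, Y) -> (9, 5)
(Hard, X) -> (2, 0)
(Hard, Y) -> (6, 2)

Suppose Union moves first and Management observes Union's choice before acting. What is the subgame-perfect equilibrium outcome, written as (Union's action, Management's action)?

Backward induction with Union moving first.
- Soft: BR = Y, leader payoff 0.
- Firm: BR = X, leader payoff 7.
- Hard: BR = Y, leader payoff 6.
Among 0, 7, 6, the best is 7 at Firm. Subgame-perfect outcome: (Firm, X) with payoffs (7, 9).

(Firm, X)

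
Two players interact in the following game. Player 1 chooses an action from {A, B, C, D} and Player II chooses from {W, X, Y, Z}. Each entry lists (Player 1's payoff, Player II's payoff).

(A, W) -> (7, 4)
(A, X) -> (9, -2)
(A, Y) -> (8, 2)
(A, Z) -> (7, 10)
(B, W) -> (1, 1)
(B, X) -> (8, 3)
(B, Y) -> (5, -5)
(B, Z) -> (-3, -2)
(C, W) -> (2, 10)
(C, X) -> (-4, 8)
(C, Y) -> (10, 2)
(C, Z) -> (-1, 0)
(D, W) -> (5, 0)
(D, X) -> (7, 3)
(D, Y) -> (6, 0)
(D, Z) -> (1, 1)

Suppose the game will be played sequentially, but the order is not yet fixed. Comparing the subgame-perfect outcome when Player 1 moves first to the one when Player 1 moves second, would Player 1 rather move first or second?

first

If Player 1 leads: Player II's best replies are A→Z, B→X, C→W, D→X; Player 1's induced payoffs 7, 8, 2, 7; outcome (B, X), payoffs (8, 3).
If Player II leads: Player 1's best replies are W→A, X→A, Y→C, Z→A; Player II's induced payoffs 4, -2, 2, 10; outcome (A, Z), payoffs (7, 10).
Player 1 gets 8 moving first and 7 moving second, so Player 1 prefers to move first.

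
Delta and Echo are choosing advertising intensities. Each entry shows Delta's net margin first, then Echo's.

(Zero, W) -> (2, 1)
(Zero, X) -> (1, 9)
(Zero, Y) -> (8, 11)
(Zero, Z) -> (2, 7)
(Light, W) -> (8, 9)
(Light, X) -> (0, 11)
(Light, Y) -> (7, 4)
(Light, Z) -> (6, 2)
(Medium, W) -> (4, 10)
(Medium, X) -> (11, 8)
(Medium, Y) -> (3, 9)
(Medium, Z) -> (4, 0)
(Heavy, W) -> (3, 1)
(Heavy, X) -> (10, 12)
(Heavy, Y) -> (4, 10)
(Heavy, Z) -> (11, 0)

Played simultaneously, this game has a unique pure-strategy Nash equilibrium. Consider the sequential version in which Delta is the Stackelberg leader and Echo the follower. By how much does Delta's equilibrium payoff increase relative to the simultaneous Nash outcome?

Echo best-responds to each possible Delta move:
- Zero: Echo compares 1, 9, 11, 7 and picks Y; Delta would get 8.
- Light: Echo compares 9, 11, 4, 2 and picks X; Delta would get 0.
- Medium: Echo compares 10, 8, 9, 0 and picks W; Delta would get 4.
- Heavy: Echo compares 1, 12, 10, 0 and picks X; Delta would get 10.
Maximizing over 8, 0, 4, 10, Delta chooses Heavy. Subgame-perfect outcome: (Heavy, X) with payoffs (10, 12).
For the simultaneous game, intersect best replies.
Delta's best replies: W→Light; X→Medium; Y→Zero; Z→Heavy.
Echo's best replies: Zero→Y; Light→X; Medium→W; Heavy→X.
Only (Zero, Y) has each player best-responding; Nash payoffs (8, 11).
Delta's commitment gain: 10 − 8 = 2.

2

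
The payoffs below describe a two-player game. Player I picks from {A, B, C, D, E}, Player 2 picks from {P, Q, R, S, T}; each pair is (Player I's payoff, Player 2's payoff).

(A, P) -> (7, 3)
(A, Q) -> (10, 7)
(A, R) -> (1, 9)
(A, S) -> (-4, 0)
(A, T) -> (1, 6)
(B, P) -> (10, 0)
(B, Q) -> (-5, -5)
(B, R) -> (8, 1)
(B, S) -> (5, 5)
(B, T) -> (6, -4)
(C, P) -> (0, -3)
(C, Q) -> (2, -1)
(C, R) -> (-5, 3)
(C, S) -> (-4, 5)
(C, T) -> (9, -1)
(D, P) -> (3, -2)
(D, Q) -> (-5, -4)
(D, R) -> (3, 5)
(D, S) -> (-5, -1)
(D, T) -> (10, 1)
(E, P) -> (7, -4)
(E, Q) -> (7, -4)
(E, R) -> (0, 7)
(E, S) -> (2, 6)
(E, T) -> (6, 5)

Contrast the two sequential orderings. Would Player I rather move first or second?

If Player I leads: Player 2's best replies are A→R, B→S, C→S, D→R, E→R; Player I's induced payoffs 1, 5, -4, 3, 0; outcome (B, S), payoffs (5, 5).
If Player 2 leads: Player I's best replies are P→B, Q→A, R→B, S→B, T→D; Player 2's induced payoffs 0, 7, 1, 5, 1; outcome (A, Q), payoffs (10, 7).
Player I gets 5 moving first and 10 moving second, so Player I prefers to move second.

second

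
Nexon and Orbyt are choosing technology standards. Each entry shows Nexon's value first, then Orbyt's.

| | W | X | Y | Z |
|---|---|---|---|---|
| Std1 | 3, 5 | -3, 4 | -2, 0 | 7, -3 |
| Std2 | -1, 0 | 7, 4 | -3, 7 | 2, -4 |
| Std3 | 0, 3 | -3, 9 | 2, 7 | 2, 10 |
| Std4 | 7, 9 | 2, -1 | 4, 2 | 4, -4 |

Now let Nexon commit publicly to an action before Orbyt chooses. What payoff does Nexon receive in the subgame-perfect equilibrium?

7

Solve by backward induction (Nexon leads).
- Std1: Orbyt compares 5, 4, 0, -3 and picks W; Nexon would get 3.
- Std2: Orbyt compares 0, 4, 7, -4 and picks Y; Nexon would get -3.
- Std3: Orbyt compares 3, 9, 7, 10 and picks Z; Nexon would get 2.
- Std4: Orbyt compares 9, -1, 2, -4 and picks W; Nexon would get 7.
Nexon's induced payoffs are 3, -3, 2, 7, so Nexon commits to Std4. Subgame-perfect outcome: (Std4, W) with payoffs (7, 9).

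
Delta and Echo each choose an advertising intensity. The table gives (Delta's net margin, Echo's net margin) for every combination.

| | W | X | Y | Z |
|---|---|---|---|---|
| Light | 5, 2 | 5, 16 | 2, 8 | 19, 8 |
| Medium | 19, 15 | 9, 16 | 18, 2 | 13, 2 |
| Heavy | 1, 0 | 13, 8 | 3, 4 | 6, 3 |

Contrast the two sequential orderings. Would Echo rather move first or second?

first

If Delta leads: Echo's best replies are Light→X, Medium→X, Heavy→X; Delta's induced payoffs 5, 9, 13; outcome (Heavy, X), payoffs (13, 8).
If Echo leads: Delta's best replies are W→Medium, X→Heavy, Y→Medium, Z→Light; Echo's induced payoffs 15, 8, 2, 8; outcome (Medium, W), payoffs (19, 15).
Echo gets 15 moving first and 8 moving second, so Echo prefers to move first.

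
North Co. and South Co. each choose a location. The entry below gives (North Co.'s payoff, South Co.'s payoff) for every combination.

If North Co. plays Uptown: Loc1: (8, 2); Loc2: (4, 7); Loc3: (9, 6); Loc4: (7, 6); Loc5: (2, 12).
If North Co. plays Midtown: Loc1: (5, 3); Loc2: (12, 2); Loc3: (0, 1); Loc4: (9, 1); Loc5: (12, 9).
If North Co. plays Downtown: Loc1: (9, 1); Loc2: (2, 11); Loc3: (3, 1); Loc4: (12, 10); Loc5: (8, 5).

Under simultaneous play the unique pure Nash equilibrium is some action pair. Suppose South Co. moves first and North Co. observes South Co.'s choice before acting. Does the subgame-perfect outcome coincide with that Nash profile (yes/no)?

no

Solve by backward induction (South Co. leads).
- Loc1: BR = Downtown, leader payoff 1.
- Loc2: BR = Midtown, leader payoff 2.
- Loc3: BR = Uptown, leader payoff 6.
- Loc4: BR = Downtown, leader payoff 10.
- Loc5: BR = Midtown, leader payoff 9.
Among 1, 2, 6, 10, 9, the best is 10 at Loc4. Subgame-perfect outcome: (Downtown, Loc4) with payoffs (12, 10).
Now find the simultaneous Nash equilibrium.
North Co.'s best replies: Loc1→Downtown; Loc2→Midtown; Loc3→Uptown; Loc4→Downtown; Loc5→Midtown.
South Co.'s best replies: Uptown→Loc5; Midtown→Loc5; Downtown→Loc2.
Only (Midtown, Loc5) has each player best-responding; Nash payoffs (12, 9).
Sequential outcome (Downtown, Loc4) differs from the Nash profile (Midtown, Loc5).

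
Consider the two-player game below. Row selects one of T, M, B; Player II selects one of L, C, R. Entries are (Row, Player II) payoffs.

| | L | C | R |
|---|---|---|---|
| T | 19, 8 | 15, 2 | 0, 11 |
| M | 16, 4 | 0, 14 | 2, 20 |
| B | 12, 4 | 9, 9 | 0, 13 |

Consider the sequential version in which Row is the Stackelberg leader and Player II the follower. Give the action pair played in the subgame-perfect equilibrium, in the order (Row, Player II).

Backward induction with Row moving first.
- T: Player II compares 8, 2, 11 and picks R; Row would get 0.
- M: Player II compares 4, 14, 20 and picks R; Row would get 2.
- B: Player II compares 4, 9, 13 and picks R; Row would get 0.
Among 0, 2, 0, the best is 2 at M. Subgame-perfect outcome: (M, R) with payoffs (2, 20).

(M, R)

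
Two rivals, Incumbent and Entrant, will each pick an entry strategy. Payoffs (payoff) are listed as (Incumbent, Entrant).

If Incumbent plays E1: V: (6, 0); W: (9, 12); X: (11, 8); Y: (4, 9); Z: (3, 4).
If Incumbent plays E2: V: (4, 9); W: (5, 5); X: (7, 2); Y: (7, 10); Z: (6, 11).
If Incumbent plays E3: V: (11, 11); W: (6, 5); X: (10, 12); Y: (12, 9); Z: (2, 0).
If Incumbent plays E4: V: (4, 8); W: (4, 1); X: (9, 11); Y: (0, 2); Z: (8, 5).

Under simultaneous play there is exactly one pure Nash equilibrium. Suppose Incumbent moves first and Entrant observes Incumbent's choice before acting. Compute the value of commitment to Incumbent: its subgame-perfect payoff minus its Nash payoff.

Entrant best-responds to each possible Incumbent move:
- E1: BR = W, leader payoff 9.
- E2: BR = Z, leader payoff 6.
- E3: BR = X, leader payoff 10.
- E4: BR = X, leader payoff 9.
Maximizing over 9, 6, 10, 9, Incumbent chooses E3. Subgame-perfect outcome: (E3, X) with payoffs (10, 12).
For the simultaneous game, intersect best replies.
Incumbent's best replies: V→E3; W→E1; X→E1; Y→E3; Z→E4.
Entrant's best replies: E1→W; E2→Z; E3→X; E4→X.
Only (E1, W) has each player best-responding; Nash payoffs (9, 12).
Incumbent's commitment gain: 10 − 9 = 1.

1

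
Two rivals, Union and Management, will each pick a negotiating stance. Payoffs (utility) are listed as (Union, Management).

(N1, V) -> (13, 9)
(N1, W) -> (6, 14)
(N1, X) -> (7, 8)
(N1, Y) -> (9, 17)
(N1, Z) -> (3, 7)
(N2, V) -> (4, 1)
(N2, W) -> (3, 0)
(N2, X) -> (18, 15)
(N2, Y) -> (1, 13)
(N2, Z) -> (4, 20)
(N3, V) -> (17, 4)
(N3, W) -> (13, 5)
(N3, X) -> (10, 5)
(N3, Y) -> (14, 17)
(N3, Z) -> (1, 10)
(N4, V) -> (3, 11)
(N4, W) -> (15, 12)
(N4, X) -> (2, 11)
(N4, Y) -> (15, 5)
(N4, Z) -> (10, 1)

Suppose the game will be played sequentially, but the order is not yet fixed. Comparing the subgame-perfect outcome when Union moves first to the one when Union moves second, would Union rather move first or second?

second

If Union leads: Management's best replies are N1→Y, N2→Z, N3→Y, N4→W; Union's induced payoffs 9, 4, 14, 15; outcome (N4, W), payoffs (15, 12).
If Management leads: Union's best replies are V→N3, W→N4, X→N2, Y→N4, Z→N4; Management's induced payoffs 4, 12, 15, 5, 1; outcome (N2, X), payoffs (18, 15).
Union gets 15 moving first and 18 moving second, so Union prefers to move second.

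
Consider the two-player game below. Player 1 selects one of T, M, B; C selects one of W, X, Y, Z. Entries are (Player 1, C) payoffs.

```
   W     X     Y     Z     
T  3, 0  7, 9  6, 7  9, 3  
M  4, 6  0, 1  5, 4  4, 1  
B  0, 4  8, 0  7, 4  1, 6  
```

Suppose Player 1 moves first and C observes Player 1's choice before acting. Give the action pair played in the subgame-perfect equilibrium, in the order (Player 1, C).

Work backward from C's decision.
- T: C compares 0, 9, 7, 3 and picks X; Player 1 would get 7.
- M: C compares 6, 1, 4, 1 and picks W; Player 1 would get 4.
- B: C compares 4, 0, 4, 6 and picks Z; Player 1 would get 1.
Maximizing over 7, 4, 1, Player 1 chooses T. Subgame-perfect outcome: (T, X) with payoffs (7, 9).

(T, X)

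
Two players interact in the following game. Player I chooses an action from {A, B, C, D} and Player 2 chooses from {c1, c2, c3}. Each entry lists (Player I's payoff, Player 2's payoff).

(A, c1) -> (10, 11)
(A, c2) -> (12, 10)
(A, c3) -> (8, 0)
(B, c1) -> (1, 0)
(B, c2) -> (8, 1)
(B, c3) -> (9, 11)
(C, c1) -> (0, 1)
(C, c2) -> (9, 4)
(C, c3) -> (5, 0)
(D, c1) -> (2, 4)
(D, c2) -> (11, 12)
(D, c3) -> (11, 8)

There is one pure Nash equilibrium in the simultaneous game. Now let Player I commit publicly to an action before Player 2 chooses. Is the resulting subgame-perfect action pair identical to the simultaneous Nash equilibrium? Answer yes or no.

no

Work backward from Player 2's decision.
- A: Player 2 compares 11, 10, 0 and picks c1; Player I would get 10.
- B: Player 2 compares 0, 1, 11 and picks c3; Player I would get 9.
- C: Player 2 compares 1, 4, 0 and picks c2; Player I would get 9.
- D: Player 2 compares 4, 12, 8 and picks c2; Player I would get 11.
Among 10, 9, 9, 11, the best is 11 at D. Subgame-perfect outcome: (D, c2) with payoffs (11, 12).
For the simultaneous game, intersect best replies.
Player I's best replies: c1→A; c2→A; c3→D.
Player 2's best replies: A→c1; B→c3; C→c2; D→c2.
The unique mutual best reply is (A, c1), giving (10, 11).
Sequential outcome (D, c2) differs from the Nash profile (A, c1).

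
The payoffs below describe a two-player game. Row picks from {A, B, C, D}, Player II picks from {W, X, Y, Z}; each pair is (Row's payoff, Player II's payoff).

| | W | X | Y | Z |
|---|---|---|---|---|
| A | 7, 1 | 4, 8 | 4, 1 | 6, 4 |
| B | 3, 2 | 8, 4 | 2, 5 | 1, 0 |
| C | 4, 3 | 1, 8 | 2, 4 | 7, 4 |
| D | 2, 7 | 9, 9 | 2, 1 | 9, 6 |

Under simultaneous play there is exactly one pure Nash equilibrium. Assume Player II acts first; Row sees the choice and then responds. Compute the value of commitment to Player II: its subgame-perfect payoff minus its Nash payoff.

0

Solve by backward induction (Player II leads).
- W: Row compares 7, 3, 4, 2 and picks A; Player II would get 1.
- X: Row compares 4, 8, 1, 9 and picks D; Player II would get 9.
- Y: Row compares 4, 2, 2, 2 and picks A; Player II would get 1.
- Z: Row compares 6, 1, 7, 9 and picks D; Player II would get 6.
Maximizing over 1, 9, 1, 6, Player II chooses X. Subgame-perfect outcome: (D, X) with payoffs (9, 9).
Now find the simultaneous Nash equilibrium.
Row's best replies: W→A; X→D; Y→A; Z→D.
Player II's best replies: A→X; B→Y; C→X; D→X.
The unique mutual best reply is (D, X), giving (9, 9).
Player II's commitment gain: 9 − 9 = 0.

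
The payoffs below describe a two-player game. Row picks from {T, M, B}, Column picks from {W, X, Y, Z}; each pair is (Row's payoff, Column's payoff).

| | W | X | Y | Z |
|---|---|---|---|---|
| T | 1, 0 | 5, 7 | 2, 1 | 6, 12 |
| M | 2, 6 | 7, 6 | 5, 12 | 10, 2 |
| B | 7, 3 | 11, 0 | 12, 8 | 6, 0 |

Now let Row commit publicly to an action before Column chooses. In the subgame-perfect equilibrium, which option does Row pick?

Solve by backward induction (Row leads).
- T → Column plays Z (best of 0, 7, 1, 12); Row gets 6.
- M → Column plays Y (best of 6, 6, 12, 2); Row gets 5.
- B → Column plays Y (best of 3, 0, 8, 0); Row gets 12.
Maximizing over 6, 5, 12, Row chooses B. Subgame-perfect outcome: (B, Y) with payoffs (12, 8).

B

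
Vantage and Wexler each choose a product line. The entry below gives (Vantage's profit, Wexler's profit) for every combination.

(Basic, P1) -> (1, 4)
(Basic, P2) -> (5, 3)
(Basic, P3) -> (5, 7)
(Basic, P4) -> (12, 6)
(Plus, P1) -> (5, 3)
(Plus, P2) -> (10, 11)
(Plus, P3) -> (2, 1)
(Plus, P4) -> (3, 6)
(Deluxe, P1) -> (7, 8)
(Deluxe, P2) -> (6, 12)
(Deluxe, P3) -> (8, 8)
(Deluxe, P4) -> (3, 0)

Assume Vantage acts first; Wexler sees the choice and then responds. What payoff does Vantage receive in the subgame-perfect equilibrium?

Backward induction with Vantage moving first.
- Basic → Wexler plays P3 (best of 4, 3, 7, 6); Vantage gets 5.
- Plus → Wexler plays P2 (best of 3, 11, 1, 6); Vantage gets 10.
- Deluxe → Wexler plays P2 (best of 8, 12, 8, 0); Vantage gets 6.
Maximizing over 5, 10, 6, Vantage chooses Plus. Subgame-perfect outcome: (Plus, P2) with payoffs (10, 11).

10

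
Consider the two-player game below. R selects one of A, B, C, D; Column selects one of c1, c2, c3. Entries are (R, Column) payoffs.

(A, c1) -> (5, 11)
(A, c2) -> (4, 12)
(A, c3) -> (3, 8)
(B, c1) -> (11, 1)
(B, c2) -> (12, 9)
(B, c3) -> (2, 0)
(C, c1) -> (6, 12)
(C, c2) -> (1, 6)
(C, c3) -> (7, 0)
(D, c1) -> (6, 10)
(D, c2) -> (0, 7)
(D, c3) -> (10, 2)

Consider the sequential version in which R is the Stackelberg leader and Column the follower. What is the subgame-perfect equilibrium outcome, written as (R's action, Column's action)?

(B, c2)

Column best-responds to each possible R move:
- A: BR = c2, leader payoff 4.
- B: BR = c2, leader payoff 12.
- C: BR = c1, leader payoff 6.
- D: BR = c1, leader payoff 6.
Among 4, 12, 6, 6, the best is 12 at B. Subgame-perfect outcome: (B, c2) with payoffs (12, 9).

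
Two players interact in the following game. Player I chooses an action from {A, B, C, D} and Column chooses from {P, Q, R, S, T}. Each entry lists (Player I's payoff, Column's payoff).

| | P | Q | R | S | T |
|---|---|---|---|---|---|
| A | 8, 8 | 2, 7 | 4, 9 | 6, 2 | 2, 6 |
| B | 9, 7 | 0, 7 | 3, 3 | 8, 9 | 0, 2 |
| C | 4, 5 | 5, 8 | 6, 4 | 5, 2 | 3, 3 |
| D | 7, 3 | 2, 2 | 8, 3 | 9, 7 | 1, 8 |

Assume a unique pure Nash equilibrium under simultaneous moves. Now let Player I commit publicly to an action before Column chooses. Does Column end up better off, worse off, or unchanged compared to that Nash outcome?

better off

Solve by backward induction (Player I leads).
- A: Column compares 8, 7, 9, 2, 6 and picks R; Player I would get 4.
- B: Column compares 7, 7, 3, 9, 2 and picks S; Player I would get 8.
- C: Column compares 5, 8, 4, 2, 3 and picks Q; Player I would get 5.
- D: Column compares 3, 2, 3, 7, 8 and picks T; Player I would get 1.
Maximizing over 4, 8, 5, 1, Player I chooses B. Subgame-perfect outcome: (B, S) with payoffs (8, 9).
For the simultaneous game, intersect best replies.
Player I's best replies: P→B; Q→C; R→D; S→D; T→C.
Column's best replies: A→R; B→S; C→Q; D→T.
Only (C, Q) has each player best-responding; Nash payoffs (5, 8).
Column earns 9 sequentially versus 8 at the Nash outcome: better off.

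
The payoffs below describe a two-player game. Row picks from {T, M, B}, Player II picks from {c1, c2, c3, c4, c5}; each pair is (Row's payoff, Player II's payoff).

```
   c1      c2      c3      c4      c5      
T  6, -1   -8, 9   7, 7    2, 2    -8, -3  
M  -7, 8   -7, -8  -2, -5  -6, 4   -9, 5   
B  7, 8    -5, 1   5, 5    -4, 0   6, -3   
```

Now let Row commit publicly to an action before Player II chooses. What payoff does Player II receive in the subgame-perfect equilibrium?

Work backward from Player II's decision.
- T: Player II compares -1, 9, 7, 2, -3 and picks c2; Row would get -8.
- M: Player II compares 8, -8, -5, 4, 5 and picks c1; Row would get -7.
- B: Player II compares 8, 1, 5, 0, -3 and picks c1; Row would get 7.
Among -8, -7, 7, the best is 7 at B. Subgame-perfect outcome: (B, c1) with payoffs (7, 8).

8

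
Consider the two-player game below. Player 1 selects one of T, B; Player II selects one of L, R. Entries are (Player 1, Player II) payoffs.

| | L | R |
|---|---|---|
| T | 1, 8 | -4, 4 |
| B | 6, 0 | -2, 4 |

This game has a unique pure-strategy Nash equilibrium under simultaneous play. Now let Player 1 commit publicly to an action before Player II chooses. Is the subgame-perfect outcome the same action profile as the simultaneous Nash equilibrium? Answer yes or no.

no

Player II best-responds to each possible Player 1 move:
- T → Player II plays L (best of 8, 4); Player 1 gets 1.
- B → Player II plays R (best of 0, 4); Player 1 gets -2.
Player 1's induced payoffs are 1, -2, so Player 1 commits to T. Subgame-perfect outcome: (T, L) with payoffs (1, 8).
Under simultaneous play:
Player 1's best replies: L→B; R→B.
Player II's best replies: T→L; B→R.
Only (B, R) has each player best-responding; Nash payoffs (-2, 4).
Sequential outcome (T, L) differs from the Nash profile (B, R).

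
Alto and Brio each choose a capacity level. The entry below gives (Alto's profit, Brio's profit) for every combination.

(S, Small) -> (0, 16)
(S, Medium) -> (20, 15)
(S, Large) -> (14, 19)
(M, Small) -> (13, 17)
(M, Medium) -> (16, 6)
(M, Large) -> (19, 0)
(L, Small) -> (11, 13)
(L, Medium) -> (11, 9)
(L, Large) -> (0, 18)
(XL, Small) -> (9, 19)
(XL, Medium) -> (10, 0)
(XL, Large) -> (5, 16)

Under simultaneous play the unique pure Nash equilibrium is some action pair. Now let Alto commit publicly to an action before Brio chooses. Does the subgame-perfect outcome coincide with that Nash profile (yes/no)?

Work backward from Brio's decision.
- S: BR = Large, leader payoff 14.
- M: BR = Small, leader payoff 13.
- L: BR = Large, leader payoff 0.
- XL: BR = Small, leader payoff 9.
Maximizing over 14, 13, 0, 9, Alto chooses S. Subgame-perfect outcome: (S, Large) with payoffs (14, 19).
Now find the simultaneous Nash equilibrium.
Alto's best replies: Small→M; Medium→S; Large→M.
Brio's best replies: S→Large; M→Small; L→Large; XL→Small.
The unique mutual best reply is (M, Small), giving (13, 17).
Sequential outcome (S, Large) differs from the Nash profile (M, Small).

no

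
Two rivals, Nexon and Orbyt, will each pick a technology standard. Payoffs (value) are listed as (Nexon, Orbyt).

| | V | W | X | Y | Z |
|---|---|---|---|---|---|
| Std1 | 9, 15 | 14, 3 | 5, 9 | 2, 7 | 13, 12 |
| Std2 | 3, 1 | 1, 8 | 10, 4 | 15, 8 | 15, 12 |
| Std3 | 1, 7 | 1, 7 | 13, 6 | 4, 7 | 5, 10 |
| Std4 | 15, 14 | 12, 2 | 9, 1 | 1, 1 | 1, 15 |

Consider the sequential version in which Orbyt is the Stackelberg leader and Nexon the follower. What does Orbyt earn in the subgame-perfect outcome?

14

Nexon best-responds to each possible Orbyt move:
- V → Nexon plays Std4 (best of 9, 3, 1, 15); Orbyt gets 14.
- W → Nexon plays Std1 (best of 14, 1, 1, 12); Orbyt gets 3.
- X → Nexon plays Std3 (best of 5, 10, 13, 9); Orbyt gets 6.
- Y → Nexon plays Std2 (best of 2, 15, 4, 1); Orbyt gets 8.
- Z → Nexon plays Std2 (best of 13, 15, 5, 1); Orbyt gets 12.
Among 14, 3, 6, 8, 12, the best is 14 at V. Subgame-perfect outcome: (Std4, V) with payoffs (15, 14).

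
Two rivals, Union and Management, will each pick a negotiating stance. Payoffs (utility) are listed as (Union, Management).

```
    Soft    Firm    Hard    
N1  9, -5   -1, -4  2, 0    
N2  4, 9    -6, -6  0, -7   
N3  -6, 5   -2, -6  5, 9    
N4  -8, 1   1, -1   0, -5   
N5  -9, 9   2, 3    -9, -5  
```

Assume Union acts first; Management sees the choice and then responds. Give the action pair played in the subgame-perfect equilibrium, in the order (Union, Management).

(N3, Hard)

Solve by backward induction (Union leads).
- N1 → Management plays Hard (best of -5, -4, 0); Union gets 2.
- N2 → Management plays Soft (best of 9, -6, -7); Union gets 4.
- N3 → Management plays Hard (best of 5, -6, 9); Union gets 5.
- N4 → Management plays Soft (best of 1, -1, -5); Union gets -8.
- N5 → Management plays Soft (best of 9, 3, -5); Union gets -9.
Maximizing over 2, 4, 5, -8, -9, Union chooses N3. Subgame-perfect outcome: (N3, Hard) with payoffs (5, 9).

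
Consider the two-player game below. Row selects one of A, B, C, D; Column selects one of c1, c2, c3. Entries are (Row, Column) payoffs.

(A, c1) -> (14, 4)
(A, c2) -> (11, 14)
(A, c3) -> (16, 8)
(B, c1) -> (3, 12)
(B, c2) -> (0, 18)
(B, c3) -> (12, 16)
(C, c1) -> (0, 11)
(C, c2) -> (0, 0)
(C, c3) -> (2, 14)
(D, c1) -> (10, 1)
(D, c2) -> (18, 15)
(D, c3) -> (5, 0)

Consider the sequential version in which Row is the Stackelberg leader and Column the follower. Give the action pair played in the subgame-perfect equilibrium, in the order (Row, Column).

Work backward from Column's decision.
- A → Column plays c2 (best of 4, 14, 8); Row gets 11.
- B → Column plays c2 (best of 12, 18, 16); Row gets 0.
- C → Column plays c3 (best of 11, 0, 14); Row gets 2.
- D → Column plays c2 (best of 1, 15, 0); Row gets 18.
Among 11, 0, 2, 18, the best is 18 at D. Subgame-perfect outcome: (D, c2) with payoffs (18, 15).

(D, c2)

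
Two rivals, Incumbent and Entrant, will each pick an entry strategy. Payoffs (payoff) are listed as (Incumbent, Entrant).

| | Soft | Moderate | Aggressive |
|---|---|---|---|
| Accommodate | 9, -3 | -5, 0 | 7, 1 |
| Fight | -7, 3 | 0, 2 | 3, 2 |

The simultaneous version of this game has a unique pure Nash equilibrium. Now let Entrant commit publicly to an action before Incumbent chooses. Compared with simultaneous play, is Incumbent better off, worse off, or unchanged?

Work backward from Incumbent's decision.
- Soft: BR = Accommodate, leader payoff -3.
- Moderate: BR = Fight, leader payoff 2.
- Aggressive: BR = Accommodate, leader payoff 1.
Maximizing over -3, 2, 1, Entrant chooses Moderate. Subgame-perfect outcome: (Fight, Moderate) with payoffs (0, 2).
Under simultaneous play:
Incumbent's best replies: Soft→Accommodate; Moderate→Fight; Aggressive→Accommodate.
Entrant's best replies: Accommodate→Aggressive; Fight→Soft.
The unique mutual best reply is (Accommodate, Aggressive), giving (7, 1).
Incumbent earns 0 sequentially versus 7 at the Nash outcome: worse off.

worse off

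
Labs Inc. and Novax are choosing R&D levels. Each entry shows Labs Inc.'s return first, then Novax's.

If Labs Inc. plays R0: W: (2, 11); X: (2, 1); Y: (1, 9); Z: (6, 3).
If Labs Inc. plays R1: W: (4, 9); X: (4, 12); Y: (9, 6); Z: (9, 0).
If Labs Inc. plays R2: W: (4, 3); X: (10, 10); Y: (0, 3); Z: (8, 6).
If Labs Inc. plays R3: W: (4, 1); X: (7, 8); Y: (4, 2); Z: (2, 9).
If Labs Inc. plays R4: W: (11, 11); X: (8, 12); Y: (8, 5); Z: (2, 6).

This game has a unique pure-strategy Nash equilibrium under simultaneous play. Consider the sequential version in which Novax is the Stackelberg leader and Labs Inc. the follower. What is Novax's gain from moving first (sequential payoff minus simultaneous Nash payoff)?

Solve by backward induction (Novax leads).
- W → Labs Inc. plays R4 (best of 2, 4, 4, 4, 11); Novax gets 11.
- X → Labs Inc. plays R2 (best of 2, 4, 10, 7, 8); Novax gets 10.
- Y → Labs Inc. plays R1 (best of 1, 9, 0, 4, 8); Novax gets 6.
- Z → Labs Inc. plays R1 (best of 6, 9, 8, 2, 2); Novax gets 0.
Maximizing over 11, 10, 6, 0, Novax chooses W. Subgame-perfect outcome: (R4, W) with payoffs (11, 11).
Now find the simultaneous Nash equilibrium.
Labs Inc.'s best replies: W→R4; X→R2; Y→R1; Z→R1.
Novax's best replies: R0→W; R1→X; R2→X; R3→Z; R4→X.
Only (R2, X) has each player best-responding; Nash payoffs (10, 10).
Novax's commitment gain: 11 − 10 = 1.

1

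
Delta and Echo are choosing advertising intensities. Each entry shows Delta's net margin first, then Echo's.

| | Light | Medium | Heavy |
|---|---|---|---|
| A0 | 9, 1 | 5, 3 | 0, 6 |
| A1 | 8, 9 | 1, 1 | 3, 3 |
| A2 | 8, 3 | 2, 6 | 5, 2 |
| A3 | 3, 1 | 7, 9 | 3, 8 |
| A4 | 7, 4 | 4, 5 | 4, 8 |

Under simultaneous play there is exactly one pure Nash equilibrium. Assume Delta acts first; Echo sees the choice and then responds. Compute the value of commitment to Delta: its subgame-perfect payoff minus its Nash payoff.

1

Solve by backward induction (Delta leads).
- A0: Echo compares 1, 3, 6 and picks Heavy; Delta would get 0.
- A1: Echo compares 9, 1, 3 and picks Light; Delta would get 8.
- A2: Echo compares 3, 6, 2 and picks Medium; Delta would get 2.
- A3: Echo compares 1, 9, 8 and picks Medium; Delta would get 7.
- A4: Echo compares 4, 5, 8 and picks Heavy; Delta would get 4.
Delta's induced payoffs are 0, 8, 2, 7, 4, so Delta commits to A1. Subgame-perfect outcome: (A1, Light) with payoffs (8, 9).
Under simultaneous play:
Delta's best replies: Light→A0; Medium→A3; Heavy→A2.
Echo's best replies: A0→Heavy; A1→Light; A2→Medium; A3→Medium; A4→Heavy.
The unique mutual best reply is (A3, Medium), giving (7, 9).
Delta's commitment gain: 8 − 7 = 1.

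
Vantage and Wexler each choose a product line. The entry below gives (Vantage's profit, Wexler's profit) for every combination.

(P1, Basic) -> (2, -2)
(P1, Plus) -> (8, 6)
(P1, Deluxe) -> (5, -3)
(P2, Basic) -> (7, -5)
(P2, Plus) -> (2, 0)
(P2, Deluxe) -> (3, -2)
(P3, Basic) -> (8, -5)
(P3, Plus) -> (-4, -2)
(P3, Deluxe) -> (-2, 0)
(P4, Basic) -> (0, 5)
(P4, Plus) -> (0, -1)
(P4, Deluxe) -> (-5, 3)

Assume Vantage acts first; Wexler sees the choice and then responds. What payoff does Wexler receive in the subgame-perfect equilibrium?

6

Backward induction with Vantage moving first.
- P1 → Wexler plays Plus (best of -2, 6, -3); Vantage gets 8.
- P2 → Wexler plays Plus (best of -5, 0, -2); Vantage gets 2.
- P3 → Wexler plays Deluxe (best of -5, -2, 0); Vantage gets -2.
- P4 → Wexler plays Basic (best of 5, -1, 3); Vantage gets 0.
Vantage's induced payoffs are 8, 2, -2, 0, so Vantage commits to P1. Subgame-perfect outcome: (P1, Plus) with payoffs (8, 6).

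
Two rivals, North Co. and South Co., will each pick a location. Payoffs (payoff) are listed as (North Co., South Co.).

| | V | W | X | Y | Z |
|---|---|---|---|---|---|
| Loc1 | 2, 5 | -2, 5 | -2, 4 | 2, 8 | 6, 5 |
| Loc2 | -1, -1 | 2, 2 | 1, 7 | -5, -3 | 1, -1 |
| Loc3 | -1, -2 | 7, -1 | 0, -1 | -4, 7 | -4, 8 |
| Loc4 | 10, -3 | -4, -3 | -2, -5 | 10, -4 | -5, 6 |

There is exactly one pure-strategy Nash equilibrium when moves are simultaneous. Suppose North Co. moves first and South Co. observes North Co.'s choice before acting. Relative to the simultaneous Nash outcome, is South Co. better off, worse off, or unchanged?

Backward induction with North Co. moving first.
- Loc1: South Co. compares 5, 5, 4, 8, 5 and picks Y; North Co. would get 2.
- Loc2: South Co. compares -1, 2, 7, -3, -1 and picks X; North Co. would get 1.
- Loc3: South Co. compares -2, -1, -1, 7, 8 and picks Z; North Co. would get -4.
- Loc4: South Co. compares -3, -3, -5, -4, 6 and picks Z; North Co. would get -5.
North Co.'s induced payoffs are 2, 1, -4, -5, so North Co. commits to Loc1. Subgame-perfect outcome: (Loc1, Y) with payoffs (2, 8).
Now find the simultaneous Nash equilibrium.
North Co.'s best replies: V→Loc4; W→Loc3; X→Loc2; Y→Loc4; Z→Loc1.
South Co.'s best replies: Loc1→Y; Loc2→X; Loc3→Z; Loc4→Z.
The unique mutual best reply is (Loc2, X), giving (1, 7).
South Co. earns 8 sequentially versus 7 at the Nash outcome: better off.

better off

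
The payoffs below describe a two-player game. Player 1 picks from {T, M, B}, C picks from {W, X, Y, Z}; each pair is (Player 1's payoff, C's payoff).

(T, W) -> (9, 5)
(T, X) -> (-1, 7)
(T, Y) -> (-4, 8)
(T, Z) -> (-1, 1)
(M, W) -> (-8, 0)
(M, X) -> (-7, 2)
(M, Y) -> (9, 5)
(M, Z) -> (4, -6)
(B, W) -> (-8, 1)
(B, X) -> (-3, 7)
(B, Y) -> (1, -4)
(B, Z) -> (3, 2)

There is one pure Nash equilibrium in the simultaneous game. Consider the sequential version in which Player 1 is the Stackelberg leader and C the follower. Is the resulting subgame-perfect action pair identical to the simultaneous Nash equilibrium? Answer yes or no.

yes

Backward induction with Player 1 moving first.
- T → C plays Y (best of 5, 7, 8, 1); Player 1 gets -4.
- M → C plays Y (best of 0, 2, 5, -6); Player 1 gets 9.
- B → C plays X (best of 1, 7, -4, 2); Player 1 gets -3.
Maximizing over -4, 9, -3, Player 1 chooses M. Subgame-perfect outcome: (M, Y) with payoffs (9, 5).
Under simultaneous play:
Player 1's best replies: W→T; X→T; Y→M; Z→M.
C's best replies: T→Y; M→Y; B→X.
The unique mutual best reply is (M, Y), giving (9, 5).
Sequential outcome (M, Y) coincides with the Nash profile (M, Y).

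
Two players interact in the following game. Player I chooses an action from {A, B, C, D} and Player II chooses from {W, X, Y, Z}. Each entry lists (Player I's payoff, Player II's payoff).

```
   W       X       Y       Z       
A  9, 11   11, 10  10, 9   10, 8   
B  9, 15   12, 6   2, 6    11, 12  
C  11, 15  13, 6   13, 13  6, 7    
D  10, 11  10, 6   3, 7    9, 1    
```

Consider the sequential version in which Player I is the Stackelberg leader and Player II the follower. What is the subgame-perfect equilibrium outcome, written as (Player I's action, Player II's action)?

(C, W)

Backward induction with Player I moving first.
- A: Player II compares 11, 10, 9, 8 and picks W; Player I would get 9.
- B: Player II compares 15, 6, 6, 12 and picks W; Player I would get 9.
- C: Player II compares 15, 6, 13, 7 and picks W; Player I would get 11.
- D: Player II compares 11, 6, 7, 1 and picks W; Player I would get 10.
Maximizing over 9, 9, 11, 10, Player I chooses C. Subgame-perfect outcome: (C, W) with payoffs (11, 15).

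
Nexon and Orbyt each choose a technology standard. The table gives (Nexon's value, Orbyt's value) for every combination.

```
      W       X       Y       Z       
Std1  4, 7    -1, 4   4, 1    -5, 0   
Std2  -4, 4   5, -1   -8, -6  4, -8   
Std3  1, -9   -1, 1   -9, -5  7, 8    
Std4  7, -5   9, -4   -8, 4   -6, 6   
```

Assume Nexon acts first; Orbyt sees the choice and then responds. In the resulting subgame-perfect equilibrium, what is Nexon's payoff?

7

Backward induction with Nexon moving first.
- Std1: BR = W, leader payoff 4.
- Std2: BR = W, leader payoff -4.
- Std3: BR = Z, leader payoff 7.
- Std4: BR = Z, leader payoff -6.
Maximizing over 4, -4, 7, -6, Nexon chooses Std3. Subgame-perfect outcome: (Std3, Z) with payoffs (7, 8).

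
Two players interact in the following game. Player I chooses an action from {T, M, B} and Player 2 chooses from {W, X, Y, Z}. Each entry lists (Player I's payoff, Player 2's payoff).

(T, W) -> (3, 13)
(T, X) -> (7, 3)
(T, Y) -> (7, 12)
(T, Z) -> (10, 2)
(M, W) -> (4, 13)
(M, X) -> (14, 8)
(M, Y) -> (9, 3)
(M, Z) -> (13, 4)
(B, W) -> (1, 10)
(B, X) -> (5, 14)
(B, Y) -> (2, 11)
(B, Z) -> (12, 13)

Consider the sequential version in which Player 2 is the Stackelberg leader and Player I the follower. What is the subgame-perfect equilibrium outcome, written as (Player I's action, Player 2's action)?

Backward induction with Player 2 moving first.
- W: BR = M, leader payoff 13.
- X: BR = M, leader payoff 8.
- Y: BR = M, leader payoff 3.
- Z: BR = M, leader payoff 4.
Player 2's induced payoffs are 13, 8, 3, 4, so Player 2 commits to W. Subgame-perfect outcome: (M, W) with payoffs (4, 13).

(M, W)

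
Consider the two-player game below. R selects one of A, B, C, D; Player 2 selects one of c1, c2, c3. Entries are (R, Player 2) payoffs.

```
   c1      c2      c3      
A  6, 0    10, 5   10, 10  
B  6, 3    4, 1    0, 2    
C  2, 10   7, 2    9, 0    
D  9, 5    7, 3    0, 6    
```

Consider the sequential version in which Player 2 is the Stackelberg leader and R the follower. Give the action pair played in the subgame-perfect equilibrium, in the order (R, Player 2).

(A, c3)

Work backward from R's decision.
- c1 → R plays D (best of 6, 6, 2, 9); Player 2 gets 5.
- c2 → R plays A (best of 10, 4, 7, 7); Player 2 gets 5.
- c3 → R plays A (best of 10, 0, 9, 0); Player 2 gets 10.
Player 2's induced payoffs are 5, 5, 10, so Player 2 commits to c3. Subgame-perfect outcome: (A, c3) with payoffs (10, 10).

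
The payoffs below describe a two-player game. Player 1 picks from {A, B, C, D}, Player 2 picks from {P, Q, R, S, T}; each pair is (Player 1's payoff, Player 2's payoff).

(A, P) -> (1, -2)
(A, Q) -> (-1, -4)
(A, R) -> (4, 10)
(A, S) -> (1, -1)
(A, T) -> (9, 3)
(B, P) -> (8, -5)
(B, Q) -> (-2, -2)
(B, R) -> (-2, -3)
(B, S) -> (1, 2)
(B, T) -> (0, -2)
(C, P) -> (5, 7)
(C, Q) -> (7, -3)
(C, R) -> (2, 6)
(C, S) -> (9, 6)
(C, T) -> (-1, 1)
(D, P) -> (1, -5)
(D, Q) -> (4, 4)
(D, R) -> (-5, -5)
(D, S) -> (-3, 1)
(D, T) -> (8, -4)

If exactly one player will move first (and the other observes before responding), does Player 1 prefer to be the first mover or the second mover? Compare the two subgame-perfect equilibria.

first

If Player 1 leads: Player 2's best replies are A→R, B→S, C→P, D→Q; Player 1's induced payoffs 4, 1, 5, 4; outcome (C, P), payoffs (5, 7).
If Player 2 leads: Player 1's best replies are P→B, Q→C, R→A, S→C, T→A; Player 2's induced payoffs -5, -3, 10, 6, 3; outcome (A, R), payoffs (4, 10).
Player 1 gets 5 moving first and 4 moving second, so Player 1 prefers to move first.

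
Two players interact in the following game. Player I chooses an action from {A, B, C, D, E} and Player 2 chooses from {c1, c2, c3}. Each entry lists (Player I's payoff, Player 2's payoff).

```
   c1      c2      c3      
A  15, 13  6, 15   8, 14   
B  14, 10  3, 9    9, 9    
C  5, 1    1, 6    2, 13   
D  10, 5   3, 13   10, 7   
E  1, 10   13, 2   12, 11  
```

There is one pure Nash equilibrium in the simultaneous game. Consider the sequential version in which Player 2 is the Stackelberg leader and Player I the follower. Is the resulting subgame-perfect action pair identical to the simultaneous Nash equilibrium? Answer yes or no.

Solve by backward induction (Player 2 leads).
- c1 → Player I plays A (best of 15, 14, 5, 10, 1); Player 2 gets 13.
- c2 → Player I plays E (best of 6, 3, 1, 3, 13); Player 2 gets 2.
- c3 → Player I plays E (best of 8, 9, 2, 10, 12); Player 2 gets 11.
Player 2's induced payoffs are 13, 2, 11, so Player 2 commits to c1. Subgame-perfect outcome: (A, c1) with payoffs (15, 13).
Now find the simultaneous Nash equilibrium.
Player I's best replies: c1→A; c2→E; c3→E.
Player 2's best replies: A→c2; B→c1; C→c3; D→c2; E→c3.
Only (E, c3) has each player best-responding; Nash payoffs (12, 11).
Sequential outcome (A, c1) differs from the Nash profile (E, c3).

no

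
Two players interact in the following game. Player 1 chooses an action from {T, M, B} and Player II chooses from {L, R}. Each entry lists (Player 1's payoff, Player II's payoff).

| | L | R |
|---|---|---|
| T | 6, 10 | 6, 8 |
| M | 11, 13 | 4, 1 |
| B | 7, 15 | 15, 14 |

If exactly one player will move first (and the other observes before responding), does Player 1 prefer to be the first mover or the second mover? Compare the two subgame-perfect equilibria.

second

If Player 1 leads: Player II's best replies are T→L, M→L, B→L; Player 1's induced payoffs 6, 11, 7; outcome (M, L), payoffs (11, 13).
If Player II leads: Player 1's best replies are L→M, R→B; Player II's induced payoffs 13, 14; outcome (B, R), payoffs (15, 14).
Player 1 gets 11 moving first and 15 moving second, so Player 1 prefers to move second.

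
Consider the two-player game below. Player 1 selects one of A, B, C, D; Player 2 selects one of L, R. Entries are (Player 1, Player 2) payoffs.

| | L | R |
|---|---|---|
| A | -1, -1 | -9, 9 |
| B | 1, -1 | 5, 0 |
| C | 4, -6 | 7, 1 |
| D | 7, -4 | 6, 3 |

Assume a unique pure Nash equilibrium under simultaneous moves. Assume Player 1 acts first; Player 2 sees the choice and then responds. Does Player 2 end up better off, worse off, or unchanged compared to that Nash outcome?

unchanged

Work backward from Player 2's decision.
- A → Player 2 plays R (best of -1, 9); Player 1 gets -9.
- B → Player 2 plays R (best of -1, 0); Player 1 gets 5.
- C → Player 2 plays R (best of -6, 1); Player 1 gets 7.
- D → Player 2 plays R (best of -4, 3); Player 1 gets 6.
Player 1's induced payoffs are -9, 5, 7, 6, so Player 1 commits to C. Subgame-perfect outcome: (C, R) with payoffs (7, 1).
Under simultaneous play:
Player 1's best replies: L→D; R→C.
Player 2's best replies: A→R; B→R; C→R; D→R.
Only (C, R) has each player best-responding; Nash payoffs (7, 1).
Player 2 earns 1 sequentially versus 1 at the Nash outcome: unchanged.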